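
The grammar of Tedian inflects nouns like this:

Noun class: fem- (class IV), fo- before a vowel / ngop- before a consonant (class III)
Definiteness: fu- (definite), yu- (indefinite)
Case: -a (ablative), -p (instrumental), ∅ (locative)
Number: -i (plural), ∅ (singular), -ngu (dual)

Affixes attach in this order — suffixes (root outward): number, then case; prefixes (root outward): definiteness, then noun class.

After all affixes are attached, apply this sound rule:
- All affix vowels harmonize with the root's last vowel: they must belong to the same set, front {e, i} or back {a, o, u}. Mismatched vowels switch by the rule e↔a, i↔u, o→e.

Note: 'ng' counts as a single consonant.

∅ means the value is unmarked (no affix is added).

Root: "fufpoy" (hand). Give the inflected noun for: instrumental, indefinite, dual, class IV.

Attach number dual -ngu → fufpoyngu.
Attach definiteness indefinite yu- → yufufpoyngu.
Attach noun class class IV fem- → femyufufpoyngu.
Attach case instrumental -p → femyufufpoyngup.
Apply vowel harmony: femyufufpoyngup → famyufufpoyngup.

famyufufpoyngup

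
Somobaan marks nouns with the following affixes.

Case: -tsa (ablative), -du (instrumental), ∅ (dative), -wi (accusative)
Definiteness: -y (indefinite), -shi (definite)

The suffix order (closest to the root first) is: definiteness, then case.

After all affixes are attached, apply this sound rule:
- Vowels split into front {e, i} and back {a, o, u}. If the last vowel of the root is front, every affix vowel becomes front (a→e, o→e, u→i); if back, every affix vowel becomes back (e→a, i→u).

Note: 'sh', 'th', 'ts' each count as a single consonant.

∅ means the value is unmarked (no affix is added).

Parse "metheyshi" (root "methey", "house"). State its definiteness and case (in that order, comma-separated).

definite, dative

Segment: methey-shi.
definiteness: -shi → definite.
case: ∅ → dative.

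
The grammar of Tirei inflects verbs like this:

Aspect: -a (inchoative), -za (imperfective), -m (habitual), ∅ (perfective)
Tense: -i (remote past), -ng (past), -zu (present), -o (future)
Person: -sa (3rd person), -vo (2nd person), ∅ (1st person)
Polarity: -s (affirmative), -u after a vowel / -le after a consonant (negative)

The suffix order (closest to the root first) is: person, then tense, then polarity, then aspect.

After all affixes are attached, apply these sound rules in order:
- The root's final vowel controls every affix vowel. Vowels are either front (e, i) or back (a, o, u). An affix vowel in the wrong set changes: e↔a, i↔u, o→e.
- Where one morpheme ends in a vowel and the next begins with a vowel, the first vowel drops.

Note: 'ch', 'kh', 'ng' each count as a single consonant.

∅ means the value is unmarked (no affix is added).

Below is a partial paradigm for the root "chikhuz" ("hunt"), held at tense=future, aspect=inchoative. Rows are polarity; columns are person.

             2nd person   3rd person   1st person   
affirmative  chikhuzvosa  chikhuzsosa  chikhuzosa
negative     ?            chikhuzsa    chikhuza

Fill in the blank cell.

chikhuzva

Attach person 2nd person -vo → chikhuzvo.
Attach tense future -o → chikhuzvoo.
Attach polarity negative -u (after vowel 'o') → chikhuzvoou.
Attach aspect inchoative -a → chikhuzvooua.
Vowel harmony: no change.
Apply vowel deletion: chikhuzvooua → chikhuzva.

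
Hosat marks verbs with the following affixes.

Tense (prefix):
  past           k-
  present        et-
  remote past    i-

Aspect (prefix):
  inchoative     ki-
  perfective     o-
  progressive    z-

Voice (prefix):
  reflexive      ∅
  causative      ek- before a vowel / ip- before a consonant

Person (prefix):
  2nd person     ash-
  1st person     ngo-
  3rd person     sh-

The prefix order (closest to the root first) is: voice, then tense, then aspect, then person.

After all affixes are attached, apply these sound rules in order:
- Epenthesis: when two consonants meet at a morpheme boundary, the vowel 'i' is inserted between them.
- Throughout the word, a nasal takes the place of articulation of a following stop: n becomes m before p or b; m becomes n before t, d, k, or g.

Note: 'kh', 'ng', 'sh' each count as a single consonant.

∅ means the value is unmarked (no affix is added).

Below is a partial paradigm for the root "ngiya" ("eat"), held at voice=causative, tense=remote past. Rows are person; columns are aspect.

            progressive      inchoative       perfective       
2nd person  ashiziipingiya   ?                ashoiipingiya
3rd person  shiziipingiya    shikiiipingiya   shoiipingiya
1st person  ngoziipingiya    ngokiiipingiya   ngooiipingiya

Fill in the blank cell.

ashikiiipingiya

Attach voice causative ip- (before consonant 'ng') → ipngiya.
Attach tense remote past i- → iipngiya.
Attach aspect inchoative ki- → kiiipngiya.
Attach person 2nd person ash- → ashkiiipngiya.
Apply epenthesis: ashkiiipngiya → ashikiiipingiya.
Nasal assimilation: no change.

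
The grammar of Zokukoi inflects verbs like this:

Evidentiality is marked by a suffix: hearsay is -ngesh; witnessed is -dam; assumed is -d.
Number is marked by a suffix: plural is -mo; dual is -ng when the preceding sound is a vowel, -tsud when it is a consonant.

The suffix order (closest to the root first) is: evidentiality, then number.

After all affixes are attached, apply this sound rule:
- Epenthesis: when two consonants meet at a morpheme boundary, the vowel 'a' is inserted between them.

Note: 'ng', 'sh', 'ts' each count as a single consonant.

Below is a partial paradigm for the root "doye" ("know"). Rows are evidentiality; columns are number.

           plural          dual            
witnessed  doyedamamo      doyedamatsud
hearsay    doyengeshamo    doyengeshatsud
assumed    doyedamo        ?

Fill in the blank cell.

doyedatsud

Attach evidentiality assumed -d → doyed.
Attach number dual -tsud (after consonant 'd') → doyedtsud.
Apply epenthesis: doyedtsud → doyedatsud.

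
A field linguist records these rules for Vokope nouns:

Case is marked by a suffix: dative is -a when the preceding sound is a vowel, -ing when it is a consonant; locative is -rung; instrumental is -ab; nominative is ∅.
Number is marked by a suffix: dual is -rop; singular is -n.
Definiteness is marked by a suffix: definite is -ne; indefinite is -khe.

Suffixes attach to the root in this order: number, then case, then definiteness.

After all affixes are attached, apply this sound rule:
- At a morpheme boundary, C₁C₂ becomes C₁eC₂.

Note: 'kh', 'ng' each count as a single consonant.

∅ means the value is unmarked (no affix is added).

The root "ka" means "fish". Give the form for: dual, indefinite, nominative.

karopekhe

Attach number dual -rop → karop.
case = nominative: zero marking, form stays karop.
Attach definiteness indefinite -khe → karopkhe.
Apply epenthesis: karopkhe → karopekhe.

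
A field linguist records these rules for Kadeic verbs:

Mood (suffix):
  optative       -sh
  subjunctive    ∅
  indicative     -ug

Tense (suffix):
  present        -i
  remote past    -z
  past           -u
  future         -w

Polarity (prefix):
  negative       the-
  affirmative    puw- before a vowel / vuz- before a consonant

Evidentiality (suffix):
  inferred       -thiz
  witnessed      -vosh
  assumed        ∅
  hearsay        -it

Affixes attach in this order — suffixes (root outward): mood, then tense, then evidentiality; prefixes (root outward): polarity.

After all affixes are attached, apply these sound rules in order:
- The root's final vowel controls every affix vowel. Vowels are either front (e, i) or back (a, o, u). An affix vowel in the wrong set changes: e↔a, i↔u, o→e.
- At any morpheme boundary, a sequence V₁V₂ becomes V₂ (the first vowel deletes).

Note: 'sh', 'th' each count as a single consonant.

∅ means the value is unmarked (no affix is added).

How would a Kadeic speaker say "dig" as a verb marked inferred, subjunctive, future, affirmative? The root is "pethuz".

mood = subjunctive: zero marking, form stays pethuz.
Attach tense future -w → pethuzw.
Attach evidentiality inferred -thiz → pethuzwthiz.
Attach polarity affirmative vuz- (before consonant 'p') → vuzpethuzwthiz.
Apply vowel harmony: vuzpethuzwthiz → vuzpethuzwthuz.
Vowel deletion: no change.

vuzpethuzwthuz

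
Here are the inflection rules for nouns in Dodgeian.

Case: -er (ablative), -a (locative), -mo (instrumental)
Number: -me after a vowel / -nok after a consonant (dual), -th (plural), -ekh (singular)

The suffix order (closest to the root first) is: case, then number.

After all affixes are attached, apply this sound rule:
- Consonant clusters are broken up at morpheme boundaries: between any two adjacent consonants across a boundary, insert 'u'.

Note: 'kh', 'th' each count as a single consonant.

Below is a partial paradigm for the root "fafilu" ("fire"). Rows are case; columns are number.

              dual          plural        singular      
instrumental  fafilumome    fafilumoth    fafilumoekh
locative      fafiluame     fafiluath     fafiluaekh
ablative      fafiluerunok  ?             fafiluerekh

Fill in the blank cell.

fafilueruth

Attach case ablative -er → fafiluer.
Attach number plural -th → fafiluerth.
Apply epenthesis: fafiluerth → fafilueruth.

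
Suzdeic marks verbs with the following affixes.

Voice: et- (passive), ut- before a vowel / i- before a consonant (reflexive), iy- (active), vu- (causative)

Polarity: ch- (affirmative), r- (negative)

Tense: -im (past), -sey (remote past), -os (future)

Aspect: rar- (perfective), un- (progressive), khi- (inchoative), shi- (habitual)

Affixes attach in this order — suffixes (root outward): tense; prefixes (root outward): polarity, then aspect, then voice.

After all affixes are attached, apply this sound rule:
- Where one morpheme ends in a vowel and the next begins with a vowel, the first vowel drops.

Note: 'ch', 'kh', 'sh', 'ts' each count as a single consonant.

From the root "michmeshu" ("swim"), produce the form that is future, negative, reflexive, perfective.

irarrmichmeshos

Attach polarity negative r- → rmichmeshu.
Attach aspect perfective rar- → rarrmichmeshu.
Attach tense future -os → rarrmichmeshuos.
Attach voice reflexive i- (before consonant 'r') → irarrmichmeshuos.
Apply vowel deletion: irarrmichmeshuos → irarrmichmeshos.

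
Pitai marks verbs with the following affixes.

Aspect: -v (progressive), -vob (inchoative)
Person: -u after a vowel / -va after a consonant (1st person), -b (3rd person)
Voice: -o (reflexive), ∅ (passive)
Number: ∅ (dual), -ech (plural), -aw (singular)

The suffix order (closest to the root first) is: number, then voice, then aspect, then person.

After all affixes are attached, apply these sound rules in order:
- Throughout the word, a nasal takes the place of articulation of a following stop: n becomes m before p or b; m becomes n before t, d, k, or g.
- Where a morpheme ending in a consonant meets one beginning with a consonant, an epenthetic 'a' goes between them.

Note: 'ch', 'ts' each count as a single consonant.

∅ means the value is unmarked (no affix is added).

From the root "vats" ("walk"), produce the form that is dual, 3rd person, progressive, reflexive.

vatsovab

number = dual: zero marking, form stays vats.
Attach voice reflexive -o → vatso.
Attach aspect progressive -v → vatsov.
Attach person 3rd person -b → vatsovb.
Nasal assimilation: no change.
Apply epenthesis: vatsovb → vatsovab.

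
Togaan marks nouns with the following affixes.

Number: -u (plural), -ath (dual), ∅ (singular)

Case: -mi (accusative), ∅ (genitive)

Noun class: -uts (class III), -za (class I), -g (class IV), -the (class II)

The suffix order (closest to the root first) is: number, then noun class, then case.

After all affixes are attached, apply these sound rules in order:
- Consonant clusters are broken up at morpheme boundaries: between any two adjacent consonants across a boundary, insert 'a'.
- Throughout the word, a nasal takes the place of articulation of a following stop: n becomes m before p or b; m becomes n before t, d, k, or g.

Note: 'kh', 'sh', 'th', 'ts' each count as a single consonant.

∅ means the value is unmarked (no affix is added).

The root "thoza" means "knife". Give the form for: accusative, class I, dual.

Attach number dual -ath → thozaath.
Attach noun class class I -za → thozaathza.
Attach case accusative -mi → thozaathzami.
Apply epenthesis: thozaathzami → thozaathazami.
Nasal assimilation: no change.

thozaathazami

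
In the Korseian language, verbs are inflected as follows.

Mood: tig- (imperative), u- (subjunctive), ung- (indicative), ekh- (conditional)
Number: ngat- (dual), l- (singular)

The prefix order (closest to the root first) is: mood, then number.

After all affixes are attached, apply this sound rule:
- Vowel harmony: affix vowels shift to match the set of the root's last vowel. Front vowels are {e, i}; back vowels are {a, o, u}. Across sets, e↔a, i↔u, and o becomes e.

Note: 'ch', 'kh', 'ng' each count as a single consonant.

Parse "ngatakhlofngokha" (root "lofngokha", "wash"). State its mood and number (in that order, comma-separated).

Segment: ngat-ekh-lofngokha.
mood: ekh- → conditional.
number: ngat- → dual.

conditional, dual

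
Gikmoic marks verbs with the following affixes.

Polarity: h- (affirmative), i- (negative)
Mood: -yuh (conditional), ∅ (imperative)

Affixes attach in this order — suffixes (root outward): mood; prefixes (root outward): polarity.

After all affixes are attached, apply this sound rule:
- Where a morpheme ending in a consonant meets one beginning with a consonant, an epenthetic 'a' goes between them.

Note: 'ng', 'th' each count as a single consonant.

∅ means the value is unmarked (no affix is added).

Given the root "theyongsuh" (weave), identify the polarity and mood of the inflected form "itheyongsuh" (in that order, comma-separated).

negative, imperative

Segment: i-theyongsuh.
polarity: i- → negative.
mood: ∅ → imperative.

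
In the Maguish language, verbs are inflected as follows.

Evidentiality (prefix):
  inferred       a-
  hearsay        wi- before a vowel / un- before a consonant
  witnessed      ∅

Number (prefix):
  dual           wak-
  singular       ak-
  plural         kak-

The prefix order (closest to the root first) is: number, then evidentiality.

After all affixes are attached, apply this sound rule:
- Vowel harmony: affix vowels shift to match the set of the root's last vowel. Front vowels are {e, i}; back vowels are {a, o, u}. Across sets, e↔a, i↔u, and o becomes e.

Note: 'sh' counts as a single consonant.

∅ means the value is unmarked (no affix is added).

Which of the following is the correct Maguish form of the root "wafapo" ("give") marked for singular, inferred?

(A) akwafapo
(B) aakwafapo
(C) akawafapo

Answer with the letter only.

B

Attach number singular ak- → akwafapo.
Attach evidentiality inferred a- → aakwafapo.
Vowel harmony: no change.
So the correct form is aakwafapo, option (B).
(A) akwafapo is wrong: it uses witnessed instead of inferred for evidentiality.
(C) akawafapo is wrong: it has the affixes in the wrong order.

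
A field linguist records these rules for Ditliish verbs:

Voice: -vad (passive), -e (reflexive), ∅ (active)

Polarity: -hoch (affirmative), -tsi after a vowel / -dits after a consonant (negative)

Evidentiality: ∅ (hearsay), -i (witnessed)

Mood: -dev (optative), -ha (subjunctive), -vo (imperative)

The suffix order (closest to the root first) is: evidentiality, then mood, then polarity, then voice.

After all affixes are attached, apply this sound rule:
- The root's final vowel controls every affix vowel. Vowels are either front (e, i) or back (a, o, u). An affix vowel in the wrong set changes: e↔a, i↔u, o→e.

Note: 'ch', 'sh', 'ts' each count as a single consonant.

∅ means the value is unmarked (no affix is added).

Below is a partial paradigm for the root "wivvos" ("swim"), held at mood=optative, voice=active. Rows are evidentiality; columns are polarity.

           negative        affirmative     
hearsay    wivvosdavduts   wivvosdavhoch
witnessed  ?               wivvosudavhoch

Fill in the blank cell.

wivvosudavduts

Attach evidentiality witnessed -i → wivvosi.
Attach mood optative -dev → wivvosidev.
Attach polarity negative -dits (after consonant 'v') → wivvosidevdits.
voice = active: zero marking, form stays wivvosidevdits.
Apply vowel harmony: wivvosidevdits → wivvosudavduts.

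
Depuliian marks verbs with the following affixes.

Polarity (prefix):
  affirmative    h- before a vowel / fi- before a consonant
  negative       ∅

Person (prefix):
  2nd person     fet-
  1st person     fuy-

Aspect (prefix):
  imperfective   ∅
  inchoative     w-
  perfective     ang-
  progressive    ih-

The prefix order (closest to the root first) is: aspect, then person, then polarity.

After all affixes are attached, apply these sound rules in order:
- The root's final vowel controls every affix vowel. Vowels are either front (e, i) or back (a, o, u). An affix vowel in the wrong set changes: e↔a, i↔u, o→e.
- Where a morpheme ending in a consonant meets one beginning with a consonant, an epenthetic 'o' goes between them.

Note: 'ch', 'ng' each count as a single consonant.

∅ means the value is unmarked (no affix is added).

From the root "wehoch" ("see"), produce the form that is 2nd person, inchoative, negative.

Attach aspect inchoative w- → wwehoch.
Attach person 2nd person fet- → fetwwehoch.
polarity = negative: zero marking, form stays fetwwehoch.
Apply vowel harmony: fetwwehoch → fatwwehoch.
Apply epenthesis: fatwwehoch → fatowowehoch.

fatowowehoch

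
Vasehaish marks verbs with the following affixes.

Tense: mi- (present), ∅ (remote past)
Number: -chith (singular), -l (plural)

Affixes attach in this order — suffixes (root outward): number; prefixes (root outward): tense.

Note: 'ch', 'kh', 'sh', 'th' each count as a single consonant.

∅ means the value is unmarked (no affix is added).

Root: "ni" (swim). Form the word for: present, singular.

Attach number singular -chith → nichith.
Attach tense present mi- → minichith.

minichith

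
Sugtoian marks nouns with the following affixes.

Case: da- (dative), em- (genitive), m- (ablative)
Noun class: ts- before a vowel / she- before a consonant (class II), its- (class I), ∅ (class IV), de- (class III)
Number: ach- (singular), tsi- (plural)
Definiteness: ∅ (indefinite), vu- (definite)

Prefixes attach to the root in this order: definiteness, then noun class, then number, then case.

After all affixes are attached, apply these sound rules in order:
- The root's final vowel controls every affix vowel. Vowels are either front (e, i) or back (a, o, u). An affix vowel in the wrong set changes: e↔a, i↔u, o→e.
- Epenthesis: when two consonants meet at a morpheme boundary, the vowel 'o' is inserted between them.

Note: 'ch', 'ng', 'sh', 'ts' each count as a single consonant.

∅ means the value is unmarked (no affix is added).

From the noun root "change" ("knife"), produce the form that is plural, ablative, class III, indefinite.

motsidechange

definiteness = indefinite: zero marking, form stays change.
Attach noun class class III de- → dechange.
Attach number plural tsi- → tsidechange.
Attach case ablative m- → mtsidechange.
Vowel harmony: no change.
Apply epenthesis: mtsidechange → motsidechange.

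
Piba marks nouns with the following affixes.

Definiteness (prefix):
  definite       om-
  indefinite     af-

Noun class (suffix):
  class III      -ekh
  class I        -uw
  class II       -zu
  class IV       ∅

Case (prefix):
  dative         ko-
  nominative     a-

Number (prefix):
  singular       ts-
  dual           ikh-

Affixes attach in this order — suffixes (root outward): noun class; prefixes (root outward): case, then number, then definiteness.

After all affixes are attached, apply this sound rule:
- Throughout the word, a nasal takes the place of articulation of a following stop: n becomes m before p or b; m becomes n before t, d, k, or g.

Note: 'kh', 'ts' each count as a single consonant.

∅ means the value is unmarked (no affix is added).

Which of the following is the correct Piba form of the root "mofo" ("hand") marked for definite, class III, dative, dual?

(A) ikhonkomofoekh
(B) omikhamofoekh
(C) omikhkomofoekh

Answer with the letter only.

Attach case dative ko- → komofo.
Attach noun class class III -ekh → komofoekh.
Attach number dual ikh- → ikhkomofoekh.
Attach definiteness definite om- → omikhkomofoekh.
Nasal assimilation: no change.
So the correct form is omikhkomofoekh, option (C).
(A) ikhonkomofoekh is wrong: it has the affixes in the wrong order.
(B) omikhamofoekh is wrong: it uses nominative instead of dative for case.

C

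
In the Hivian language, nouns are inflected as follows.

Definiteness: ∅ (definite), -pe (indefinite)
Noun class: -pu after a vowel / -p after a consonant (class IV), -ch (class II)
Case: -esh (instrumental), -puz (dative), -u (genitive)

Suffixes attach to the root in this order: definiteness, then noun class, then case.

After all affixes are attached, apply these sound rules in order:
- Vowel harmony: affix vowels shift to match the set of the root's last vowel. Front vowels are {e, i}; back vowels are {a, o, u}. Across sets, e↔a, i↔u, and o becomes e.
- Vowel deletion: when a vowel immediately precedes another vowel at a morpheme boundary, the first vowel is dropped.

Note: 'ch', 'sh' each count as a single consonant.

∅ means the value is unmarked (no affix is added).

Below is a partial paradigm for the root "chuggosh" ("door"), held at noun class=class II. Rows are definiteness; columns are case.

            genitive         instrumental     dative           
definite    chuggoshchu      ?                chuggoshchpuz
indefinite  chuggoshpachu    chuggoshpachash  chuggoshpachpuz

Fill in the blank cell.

chuggoshchash

definiteness = definite: zero marking, form stays chuggosh.
Attach noun class class II -ch → chuggoshch.
Attach case instrumental -esh → chuggoshchesh.
Apply vowel harmony: chuggoshchesh → chuggoshchash.
Vowel deletion: no change.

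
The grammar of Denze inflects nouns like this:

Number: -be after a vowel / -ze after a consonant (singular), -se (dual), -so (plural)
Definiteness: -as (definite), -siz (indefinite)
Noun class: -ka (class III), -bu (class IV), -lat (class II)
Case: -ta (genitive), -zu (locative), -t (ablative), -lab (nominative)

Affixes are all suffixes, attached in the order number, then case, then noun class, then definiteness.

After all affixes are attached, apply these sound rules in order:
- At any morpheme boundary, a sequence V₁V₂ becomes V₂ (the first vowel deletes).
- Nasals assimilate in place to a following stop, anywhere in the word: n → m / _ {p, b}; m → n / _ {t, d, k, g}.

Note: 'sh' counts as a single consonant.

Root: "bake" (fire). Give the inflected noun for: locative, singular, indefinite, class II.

Attach number singular -be (after vowel 'e') → bakebe.
Attach case locative -zu → bakebezu.
Attach noun class class II -lat → bakebezulat.
Attach definiteness indefinite -siz → bakebezulatsiz.
Vowel deletion: no change.
Nasal assimilation: no change.

bakebezulatsiz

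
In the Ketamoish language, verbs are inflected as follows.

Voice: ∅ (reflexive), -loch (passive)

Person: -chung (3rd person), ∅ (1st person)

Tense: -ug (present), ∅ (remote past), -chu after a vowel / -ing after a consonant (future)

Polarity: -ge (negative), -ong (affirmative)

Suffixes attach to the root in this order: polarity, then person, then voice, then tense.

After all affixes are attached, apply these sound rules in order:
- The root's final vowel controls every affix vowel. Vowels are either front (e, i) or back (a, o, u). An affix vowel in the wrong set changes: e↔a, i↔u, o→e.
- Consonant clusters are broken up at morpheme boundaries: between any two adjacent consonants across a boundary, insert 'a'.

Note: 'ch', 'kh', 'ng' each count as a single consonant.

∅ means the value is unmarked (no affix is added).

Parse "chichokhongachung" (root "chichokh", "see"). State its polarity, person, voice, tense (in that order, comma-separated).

Segment: chichokh-ong-chung.
polarity: -ong → affirmative.
person: -chung → 3rd person.
voice: ∅ → reflexive.
tense: ∅ → remote past.

affirmative, 3rd person, reflexive, remote past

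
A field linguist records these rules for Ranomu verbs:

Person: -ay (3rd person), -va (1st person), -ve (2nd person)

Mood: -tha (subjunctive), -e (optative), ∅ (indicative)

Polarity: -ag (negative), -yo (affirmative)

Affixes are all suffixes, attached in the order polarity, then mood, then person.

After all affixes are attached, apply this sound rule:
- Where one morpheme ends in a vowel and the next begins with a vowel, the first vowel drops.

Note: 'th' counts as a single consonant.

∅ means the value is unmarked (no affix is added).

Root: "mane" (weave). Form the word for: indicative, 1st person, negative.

managva

Attach polarity negative -ag → maneag.
mood = indicative: zero marking, form stays maneag.
Attach person 1st person -va → maneagva.
Apply vowel deletion: maneagva → managva.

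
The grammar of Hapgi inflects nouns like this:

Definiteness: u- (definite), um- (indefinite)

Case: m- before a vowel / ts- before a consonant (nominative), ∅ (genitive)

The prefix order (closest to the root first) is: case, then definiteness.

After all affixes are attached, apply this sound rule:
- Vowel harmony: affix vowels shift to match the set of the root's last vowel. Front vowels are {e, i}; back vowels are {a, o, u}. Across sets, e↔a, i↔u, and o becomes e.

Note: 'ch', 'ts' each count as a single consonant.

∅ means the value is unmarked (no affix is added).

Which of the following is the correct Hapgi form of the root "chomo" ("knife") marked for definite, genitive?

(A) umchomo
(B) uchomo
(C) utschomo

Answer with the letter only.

B

case = genitive: zero marking, form stays chomo.
Attach definiteness definite u- → uchomo.
Vowel harmony: no change.
So the correct form is uchomo, option (B).
(A) umchomo is wrong: it uses indefinite instead of definite for definiteness.
(C) utschomo is wrong: it uses nominative instead of genitive for case.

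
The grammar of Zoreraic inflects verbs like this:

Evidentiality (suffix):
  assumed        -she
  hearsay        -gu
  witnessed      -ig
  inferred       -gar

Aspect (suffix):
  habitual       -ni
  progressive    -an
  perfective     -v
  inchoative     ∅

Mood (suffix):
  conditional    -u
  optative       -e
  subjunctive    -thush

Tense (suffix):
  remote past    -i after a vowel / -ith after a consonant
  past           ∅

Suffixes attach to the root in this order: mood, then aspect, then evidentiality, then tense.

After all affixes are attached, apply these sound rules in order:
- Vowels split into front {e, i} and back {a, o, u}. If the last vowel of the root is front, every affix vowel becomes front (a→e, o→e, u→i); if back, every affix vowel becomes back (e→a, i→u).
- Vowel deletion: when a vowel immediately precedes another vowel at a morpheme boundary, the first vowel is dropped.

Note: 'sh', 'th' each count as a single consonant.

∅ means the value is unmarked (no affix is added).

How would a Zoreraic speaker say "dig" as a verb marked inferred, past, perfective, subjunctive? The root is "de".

Attach mood subjunctive -thush → dethush.
Attach aspect perfective -v → dethushv.
Attach evidentiality inferred -gar → dethushvgar.
tense = past: zero marking, form stays dethushvgar.
Apply vowel harmony: dethushvgar → dethishvger.
Vowel deletion: no change.

dethishvger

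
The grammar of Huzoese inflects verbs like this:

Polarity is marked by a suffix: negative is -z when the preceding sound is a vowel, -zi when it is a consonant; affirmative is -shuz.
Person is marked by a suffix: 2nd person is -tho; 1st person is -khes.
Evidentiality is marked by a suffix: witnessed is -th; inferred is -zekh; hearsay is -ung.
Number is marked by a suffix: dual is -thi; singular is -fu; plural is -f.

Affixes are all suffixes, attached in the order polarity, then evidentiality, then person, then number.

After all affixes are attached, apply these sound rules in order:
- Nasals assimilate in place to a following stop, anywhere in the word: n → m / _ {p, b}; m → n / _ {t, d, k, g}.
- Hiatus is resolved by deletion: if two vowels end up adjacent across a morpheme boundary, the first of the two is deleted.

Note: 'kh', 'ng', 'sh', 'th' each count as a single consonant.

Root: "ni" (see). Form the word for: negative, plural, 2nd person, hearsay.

nizungthof

Attach polarity negative -z (after vowel 'i') → niz.
Attach evidentiality hearsay -ung → nizung.
Attach person 2nd person -tho → nizungtho.
Attach number plural -f → nizungthof.
Nasal assimilation: no change.
Vowel deletion: no change.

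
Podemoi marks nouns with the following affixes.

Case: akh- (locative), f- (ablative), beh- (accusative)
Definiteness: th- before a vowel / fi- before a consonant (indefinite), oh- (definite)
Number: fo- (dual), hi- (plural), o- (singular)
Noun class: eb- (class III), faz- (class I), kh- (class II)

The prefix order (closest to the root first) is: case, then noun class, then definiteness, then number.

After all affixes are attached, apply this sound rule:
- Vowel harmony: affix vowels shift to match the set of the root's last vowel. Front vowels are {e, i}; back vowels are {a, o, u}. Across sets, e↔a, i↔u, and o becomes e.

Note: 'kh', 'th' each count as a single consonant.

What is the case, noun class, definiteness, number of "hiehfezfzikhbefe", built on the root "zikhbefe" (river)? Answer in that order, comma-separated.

ablative, class I, definite, plural

Segment: hi-oh-faz-f-zikhbefe.
case: f- → ablative.
noun class: faz- → class I.
definiteness: oh- → definite.
number: hi- → plural.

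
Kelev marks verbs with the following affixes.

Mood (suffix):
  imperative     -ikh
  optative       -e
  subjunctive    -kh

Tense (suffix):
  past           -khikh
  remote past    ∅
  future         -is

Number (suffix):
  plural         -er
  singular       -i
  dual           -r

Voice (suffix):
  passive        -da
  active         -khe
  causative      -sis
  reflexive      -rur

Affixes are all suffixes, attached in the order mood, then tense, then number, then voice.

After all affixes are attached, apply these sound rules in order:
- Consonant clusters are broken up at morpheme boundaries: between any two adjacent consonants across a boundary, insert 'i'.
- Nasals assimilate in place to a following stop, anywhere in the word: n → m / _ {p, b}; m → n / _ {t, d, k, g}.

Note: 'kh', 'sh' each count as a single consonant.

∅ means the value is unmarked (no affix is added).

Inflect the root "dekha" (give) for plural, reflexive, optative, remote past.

dekhaeerirur

Attach mood optative -e → dekhae.
tense = remote past: zero marking, form stays dekhae.
Attach number plural -er → dekhaeer.
Attach voice reflexive -rur → dekhaeerrur.
Apply epenthesis: dekhaeerrur → dekhaeerirur.
Nasal assimilation: no change.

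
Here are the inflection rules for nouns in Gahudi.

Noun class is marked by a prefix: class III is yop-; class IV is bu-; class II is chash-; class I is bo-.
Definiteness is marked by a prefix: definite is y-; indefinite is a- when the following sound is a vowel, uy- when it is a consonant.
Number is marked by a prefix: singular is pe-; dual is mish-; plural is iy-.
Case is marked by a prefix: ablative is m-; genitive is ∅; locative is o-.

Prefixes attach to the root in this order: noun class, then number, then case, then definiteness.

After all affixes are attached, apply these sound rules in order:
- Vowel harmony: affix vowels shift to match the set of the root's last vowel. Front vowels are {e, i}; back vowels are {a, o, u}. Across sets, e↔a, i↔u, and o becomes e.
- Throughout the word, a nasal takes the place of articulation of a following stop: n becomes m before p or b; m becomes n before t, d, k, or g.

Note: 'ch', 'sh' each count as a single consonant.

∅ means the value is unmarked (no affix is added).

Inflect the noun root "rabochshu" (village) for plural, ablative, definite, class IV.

ymuyburabochshu

Attach noun class class IV bu- → burabochshu.
Attach number plural iy- → iyburabochshu.
Attach case ablative m- → miyburabochshu.
Attach definiteness definite y- → ymiyburabochshu.
Apply vowel harmony: ymiyburabochshu → ymuyburabochshu.
Nasal assimilation: no change.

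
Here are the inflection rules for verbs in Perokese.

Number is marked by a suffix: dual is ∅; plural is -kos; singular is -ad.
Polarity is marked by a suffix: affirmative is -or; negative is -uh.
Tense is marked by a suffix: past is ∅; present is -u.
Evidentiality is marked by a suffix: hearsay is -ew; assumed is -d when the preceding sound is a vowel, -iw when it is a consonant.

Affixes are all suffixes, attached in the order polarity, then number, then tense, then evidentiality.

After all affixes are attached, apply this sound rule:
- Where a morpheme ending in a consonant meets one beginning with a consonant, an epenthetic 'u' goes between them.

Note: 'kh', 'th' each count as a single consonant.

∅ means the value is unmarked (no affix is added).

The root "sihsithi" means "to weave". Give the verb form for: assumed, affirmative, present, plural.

sihsithiorukosud

Attach polarity affirmative -or → sihsithior.
Attach number plural -kos → sihsithiorkos.
Attach tense present -u → sihsithiorkosu.
Attach evidentiality assumed -d (after vowel 'u') → sihsithiorkosud.
Apply epenthesis: sihsithiorkosud → sihsithiorukosud.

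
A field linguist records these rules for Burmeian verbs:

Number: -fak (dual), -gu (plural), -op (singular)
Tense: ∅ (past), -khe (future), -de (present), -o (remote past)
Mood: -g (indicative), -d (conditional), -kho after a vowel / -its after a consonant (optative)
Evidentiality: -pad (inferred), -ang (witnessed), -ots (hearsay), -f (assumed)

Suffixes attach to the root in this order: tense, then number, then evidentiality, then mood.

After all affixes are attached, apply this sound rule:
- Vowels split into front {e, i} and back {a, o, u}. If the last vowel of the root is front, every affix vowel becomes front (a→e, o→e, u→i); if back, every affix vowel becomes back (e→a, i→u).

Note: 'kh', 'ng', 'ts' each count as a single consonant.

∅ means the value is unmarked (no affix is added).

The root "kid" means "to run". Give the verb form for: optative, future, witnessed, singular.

Attach tense future -khe → kidkhe.
Attach number singular -op → kidkheop.
Attach evidentiality witnessed -ang → kidkheopang.
Attach mood optative -its (after consonant 'ng') → kidkheopangits.
Apply vowel harmony: kidkheopangits → kidkheepengits.

kidkheepengits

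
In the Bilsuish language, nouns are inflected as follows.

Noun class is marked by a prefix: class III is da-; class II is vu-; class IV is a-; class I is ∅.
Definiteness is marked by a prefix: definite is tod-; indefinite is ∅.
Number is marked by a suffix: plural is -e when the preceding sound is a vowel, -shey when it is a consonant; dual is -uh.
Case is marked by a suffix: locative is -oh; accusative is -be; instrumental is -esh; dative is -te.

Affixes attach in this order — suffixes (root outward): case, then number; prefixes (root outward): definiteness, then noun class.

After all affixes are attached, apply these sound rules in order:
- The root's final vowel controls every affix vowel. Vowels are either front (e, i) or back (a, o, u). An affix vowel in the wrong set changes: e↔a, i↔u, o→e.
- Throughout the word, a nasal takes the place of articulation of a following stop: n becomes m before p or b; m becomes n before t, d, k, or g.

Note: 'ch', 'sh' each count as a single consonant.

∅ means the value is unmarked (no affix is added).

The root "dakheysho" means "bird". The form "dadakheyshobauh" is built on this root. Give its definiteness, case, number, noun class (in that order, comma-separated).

Segment: da-dakheysho-be-uh.
definiteness: ∅ → indefinite.
case: -be → accusative.
number: -uh → dual.
noun class: da- → class III.

indefinite, accusative, dual, class III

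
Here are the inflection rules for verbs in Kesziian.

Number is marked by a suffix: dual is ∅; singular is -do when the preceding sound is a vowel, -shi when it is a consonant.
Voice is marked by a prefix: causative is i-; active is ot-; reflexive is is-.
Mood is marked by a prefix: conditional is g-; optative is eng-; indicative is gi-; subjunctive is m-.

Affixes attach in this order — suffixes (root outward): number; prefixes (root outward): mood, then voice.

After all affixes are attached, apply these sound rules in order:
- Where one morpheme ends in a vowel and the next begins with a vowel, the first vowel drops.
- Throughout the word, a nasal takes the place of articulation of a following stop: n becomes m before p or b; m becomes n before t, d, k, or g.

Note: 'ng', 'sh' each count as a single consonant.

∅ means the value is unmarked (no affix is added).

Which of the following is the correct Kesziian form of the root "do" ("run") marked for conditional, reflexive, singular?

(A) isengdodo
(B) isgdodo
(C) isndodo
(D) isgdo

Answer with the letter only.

B

Attach mood conditional g- → gdo.
Attach voice reflexive is- → isgdo.
Attach number singular -do (after vowel 'o') → isgdodo.
Vowel deletion: no change.
Nasal assimilation: no change.
So the correct form is isgdodo, option (B).
(D) isgdo is wrong: it uses dual instead of singular for number.
(C) isndodo is wrong: it uses subjunctive instead of conditional for mood.
(A) isengdodo is wrong: it uses optative instead of conditional for mood.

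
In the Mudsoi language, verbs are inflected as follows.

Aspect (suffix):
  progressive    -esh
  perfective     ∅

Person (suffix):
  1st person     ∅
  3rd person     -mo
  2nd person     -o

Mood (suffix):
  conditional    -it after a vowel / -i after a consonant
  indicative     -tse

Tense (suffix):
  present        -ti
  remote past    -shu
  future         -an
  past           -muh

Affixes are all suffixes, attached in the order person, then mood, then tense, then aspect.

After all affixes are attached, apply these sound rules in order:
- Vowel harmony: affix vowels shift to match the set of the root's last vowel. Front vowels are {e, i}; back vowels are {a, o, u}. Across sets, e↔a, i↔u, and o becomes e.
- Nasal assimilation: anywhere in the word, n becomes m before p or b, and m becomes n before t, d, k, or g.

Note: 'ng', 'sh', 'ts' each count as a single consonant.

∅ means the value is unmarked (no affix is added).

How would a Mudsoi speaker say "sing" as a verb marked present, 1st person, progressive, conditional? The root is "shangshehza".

person = 1st person: zero marking, form stays shangshehza.
Attach mood conditional -it (after vowel 'a') → shangshehzait.
Attach tense present -ti → shangshehzaitti.
Attach aspect progressive -esh → shangshehzaittiesh.
Apply vowel harmony: shangshehzaittiesh → shangshehzauttuash.
Nasal assimilation: no change.

shangshehzauttuash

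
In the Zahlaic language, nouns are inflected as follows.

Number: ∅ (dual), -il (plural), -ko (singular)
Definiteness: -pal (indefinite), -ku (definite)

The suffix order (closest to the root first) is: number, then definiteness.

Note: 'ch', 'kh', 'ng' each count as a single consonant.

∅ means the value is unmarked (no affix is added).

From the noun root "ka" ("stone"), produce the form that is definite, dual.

number = dual: zero marking, form stays ka.
Attach definiteness definite -ku → kaku.

kaku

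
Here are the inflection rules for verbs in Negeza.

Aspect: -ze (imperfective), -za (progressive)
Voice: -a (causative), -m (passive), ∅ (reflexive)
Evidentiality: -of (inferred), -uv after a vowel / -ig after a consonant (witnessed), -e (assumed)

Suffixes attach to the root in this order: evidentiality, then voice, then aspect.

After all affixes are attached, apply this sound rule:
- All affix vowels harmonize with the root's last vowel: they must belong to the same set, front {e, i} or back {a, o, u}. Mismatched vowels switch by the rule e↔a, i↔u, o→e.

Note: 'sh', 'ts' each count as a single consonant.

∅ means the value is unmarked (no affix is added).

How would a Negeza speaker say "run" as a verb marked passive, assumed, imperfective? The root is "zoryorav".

Attach evidentiality assumed -e → zoryorave.
Attach voice passive -m → zoryoravem.
Attach aspect imperfective -ze → zoryoravemze.
Apply vowel harmony: zoryoravemze → zoryoravamza.

zoryoravamza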